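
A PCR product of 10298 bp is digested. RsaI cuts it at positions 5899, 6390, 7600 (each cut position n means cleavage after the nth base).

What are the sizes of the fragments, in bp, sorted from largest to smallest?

Linear molecule, 3 cuts → 4 fragments:
  5899 − 0 = 5899 bp
  6390 − 5899 = 491 bp
  7600 − 6390 = 1210 bp
  10298 − 7600 = 2698 bp
Sorted largest to smallest: 5899, 2698, 1210, 491 bp.

5899, 2698, 1210, 491 bp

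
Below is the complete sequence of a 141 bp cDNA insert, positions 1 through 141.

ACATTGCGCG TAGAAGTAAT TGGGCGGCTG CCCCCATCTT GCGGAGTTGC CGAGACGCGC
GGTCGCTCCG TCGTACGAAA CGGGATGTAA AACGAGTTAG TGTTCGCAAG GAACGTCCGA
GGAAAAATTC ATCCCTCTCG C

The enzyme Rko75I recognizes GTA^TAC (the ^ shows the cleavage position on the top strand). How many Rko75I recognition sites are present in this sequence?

No occurrence of GTATAC is present in the sequence.
Rko75I does not cut: 0 sites.

0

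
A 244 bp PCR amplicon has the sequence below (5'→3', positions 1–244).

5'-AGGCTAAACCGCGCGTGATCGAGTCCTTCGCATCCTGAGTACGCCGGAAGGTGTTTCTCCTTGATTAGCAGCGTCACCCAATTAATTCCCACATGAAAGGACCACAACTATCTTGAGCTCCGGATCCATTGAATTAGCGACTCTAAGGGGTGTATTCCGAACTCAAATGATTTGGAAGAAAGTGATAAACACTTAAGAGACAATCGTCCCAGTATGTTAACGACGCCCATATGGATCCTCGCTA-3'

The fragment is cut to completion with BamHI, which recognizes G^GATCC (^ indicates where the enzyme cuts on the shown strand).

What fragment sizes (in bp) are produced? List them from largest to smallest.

BamHI sites (GGATCC) start at positions 122, 233.
BamHI cuts after the first base of each site, so after positions 122, 233.
Linear molecule, 2 cuts → 3 fragments:
  1–122 → 122 bp
  123–233 → 111 bp
  234–244 → 11 bp
Sorted largest to smallest: 122, 111, 11 bp.

122, 111, 11 bp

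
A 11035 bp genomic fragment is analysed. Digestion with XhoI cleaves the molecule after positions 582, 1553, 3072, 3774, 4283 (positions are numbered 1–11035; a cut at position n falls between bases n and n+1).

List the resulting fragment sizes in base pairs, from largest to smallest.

6752, 1519, 971, 702, 582, 509 bp

Linear molecule, 5 cuts → 6 fragments:
  582 − 0 = 582 bp
  1553 − 582 = 971 bp
  3072 − 1553 = 1519 bp
  3774 − 3072 = 702 bp
  4283 − 3774 = 509 bp
  11035 − 4283 = 6752 bp
Sorted largest to smallest: 6752, 1519, 971, 702, 582, 509 bp.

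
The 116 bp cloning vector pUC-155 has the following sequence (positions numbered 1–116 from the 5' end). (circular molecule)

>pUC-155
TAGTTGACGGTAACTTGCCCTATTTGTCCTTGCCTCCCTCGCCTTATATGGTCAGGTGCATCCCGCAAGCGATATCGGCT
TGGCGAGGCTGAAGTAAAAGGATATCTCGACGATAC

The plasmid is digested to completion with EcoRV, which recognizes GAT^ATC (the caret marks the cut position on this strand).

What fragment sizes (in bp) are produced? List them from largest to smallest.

EcoRV sites (GATATC) start at positions 71, 101.
EcoRV cuts after base 3 of each site, so after positions 73, 103.
Circular molecule, 2 cuts → 2 fragments:
  74–103 → 30 bp
  104–116 then 1–73 → 13 + 73 = 86 bp
Sorted largest to smallest: 86, 30 bp.

86, 30 bp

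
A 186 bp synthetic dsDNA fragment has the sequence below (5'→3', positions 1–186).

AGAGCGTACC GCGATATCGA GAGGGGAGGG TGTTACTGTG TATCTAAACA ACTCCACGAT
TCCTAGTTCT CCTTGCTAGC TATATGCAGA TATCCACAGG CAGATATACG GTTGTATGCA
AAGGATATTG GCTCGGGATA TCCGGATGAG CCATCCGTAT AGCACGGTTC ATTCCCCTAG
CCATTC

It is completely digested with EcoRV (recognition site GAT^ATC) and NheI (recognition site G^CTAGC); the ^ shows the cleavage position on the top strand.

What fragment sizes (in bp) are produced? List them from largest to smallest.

EcoRV sites (GATATC) start at positions 13, 89, 137.
EcoRV cuts after base 3 of each site, so after positions 15, 91, 139.
The NheI site (GCTAGC) starts at position 75.
NheI cuts after the first base of each site, so after position 75.
Combined cut positions: 15, 75, 91, 139.
Linear molecule, 4 cuts → 5 fragments:
  1–15 → 15 bp
  16–75 → 60 bp
  76–91 → 16 bp
  92–139 → 48 bp
  140–186 → 47 bp
Sorted largest to smallest: 60, 48, 47, 16, 15 bp.

60, 48, 47, 16, 15 bp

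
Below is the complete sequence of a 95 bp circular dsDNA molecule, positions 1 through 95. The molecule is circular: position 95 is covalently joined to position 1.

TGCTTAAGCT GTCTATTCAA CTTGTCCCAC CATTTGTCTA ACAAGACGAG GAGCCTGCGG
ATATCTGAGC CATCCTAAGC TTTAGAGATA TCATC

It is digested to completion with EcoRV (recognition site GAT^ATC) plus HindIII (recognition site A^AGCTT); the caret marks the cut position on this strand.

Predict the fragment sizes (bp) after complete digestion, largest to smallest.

68, 15, 12 bp

EcoRV sites (GATATC) start at positions 60, 87.
EcoRV cuts after base 3 of each site, so after positions 62, 89.
The HindIII site (AAGCTT) starts at position 77.
HindIII cuts after the first base of each site, so after position 77.
Combined cut positions: 62, 77, 89.
Circular molecule, 3 cuts → 3 fragments:
  63–77 → 15 bp
  78–89 → 12 bp
  90–95 then 1–62 → 6 + 62 = 68 bp
Sorted largest to smallest: 68, 15, 12 bp.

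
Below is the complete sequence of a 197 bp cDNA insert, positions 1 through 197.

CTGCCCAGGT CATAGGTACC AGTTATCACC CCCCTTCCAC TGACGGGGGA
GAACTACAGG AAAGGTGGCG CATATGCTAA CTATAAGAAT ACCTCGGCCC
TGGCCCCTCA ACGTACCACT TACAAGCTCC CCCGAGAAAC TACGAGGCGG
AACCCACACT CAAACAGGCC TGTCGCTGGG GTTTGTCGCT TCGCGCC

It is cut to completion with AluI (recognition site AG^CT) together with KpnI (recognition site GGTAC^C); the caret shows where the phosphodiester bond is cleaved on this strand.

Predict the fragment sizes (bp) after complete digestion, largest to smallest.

107, 71, 19 bp

The AluI site (AGCT) starts at position 125.
AluI cuts after base 2 of each site, so after position 126.
The KpnI site (GGTACC) starts at position 15.
KpnI cuts after base 5 of each site (before the last base), so after position 19.
Combined cut positions: 19, 126.
Linear molecule, 2 cuts → 3 fragments:
  1–19 → 19 bp
  20–126 → 107 bp
  127–197 → 71 bp
Sorted largest to smallest: 107, 71, 19 bp.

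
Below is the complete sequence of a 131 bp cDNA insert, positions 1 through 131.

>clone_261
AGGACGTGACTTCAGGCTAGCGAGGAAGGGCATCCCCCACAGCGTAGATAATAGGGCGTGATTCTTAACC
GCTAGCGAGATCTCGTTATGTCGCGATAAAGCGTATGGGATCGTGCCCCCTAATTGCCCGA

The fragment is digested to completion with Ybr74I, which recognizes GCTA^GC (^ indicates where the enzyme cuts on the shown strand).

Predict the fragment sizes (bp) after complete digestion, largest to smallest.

57, 55, 19 bp

Ybr74I sites (GCTAGC) start at positions 16, 71.
Ybr74I cuts after base 4 of each site, so after positions 19, 74.
Linear molecule, 2 cuts → 3 fragments:
  1–19 → 19 bp
  20–74 → 55 bp
  75–131 → 57 bp
Sorted largest to smallest: 57, 55, 19 bp.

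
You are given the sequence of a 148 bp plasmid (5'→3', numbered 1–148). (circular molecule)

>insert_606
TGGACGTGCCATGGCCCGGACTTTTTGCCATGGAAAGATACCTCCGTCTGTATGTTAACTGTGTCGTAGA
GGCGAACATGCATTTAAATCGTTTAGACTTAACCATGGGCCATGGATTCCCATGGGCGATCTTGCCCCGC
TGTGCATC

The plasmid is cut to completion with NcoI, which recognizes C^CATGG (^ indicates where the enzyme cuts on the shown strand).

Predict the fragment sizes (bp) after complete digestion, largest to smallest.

75, 37, 19, 10, 7 bp

NcoI sites (CCATGG) start at positions 9, 28, 103, 110, 120.
NcoI cuts after the first base of each site, so after positions 9, 28, 103, 110, 120.
Circular molecule, 5 cuts → 5 fragments:
  10–28 → 19 bp
  29–103 → 75 bp
  104–110 → 7 bp
  111–120 → 10 bp
  121–148 then 1–9 → 28 + 9 = 37 bp
Sorted largest to smallest: 75, 37, 19, 10, 7 bp.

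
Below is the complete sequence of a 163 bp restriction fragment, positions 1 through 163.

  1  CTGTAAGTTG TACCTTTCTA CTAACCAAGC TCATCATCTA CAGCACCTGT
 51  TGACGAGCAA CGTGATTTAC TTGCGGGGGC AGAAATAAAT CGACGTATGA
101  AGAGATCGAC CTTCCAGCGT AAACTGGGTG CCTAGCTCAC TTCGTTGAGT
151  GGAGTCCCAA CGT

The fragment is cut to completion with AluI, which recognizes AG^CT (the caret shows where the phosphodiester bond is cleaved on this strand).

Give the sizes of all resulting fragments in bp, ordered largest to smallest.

AluI sites (AGCT) start at positions 28, 134.
AluI cuts after base 2 of each site, so after positions 29, 135.
Linear molecule, 2 cuts → 3 fragments:
  1–29 → 29 bp
  30–135 → 106 bp
  136–163 → 28 bp
Sorted largest to smallest: 106, 29, 28 bp.

106, 29, 28 bp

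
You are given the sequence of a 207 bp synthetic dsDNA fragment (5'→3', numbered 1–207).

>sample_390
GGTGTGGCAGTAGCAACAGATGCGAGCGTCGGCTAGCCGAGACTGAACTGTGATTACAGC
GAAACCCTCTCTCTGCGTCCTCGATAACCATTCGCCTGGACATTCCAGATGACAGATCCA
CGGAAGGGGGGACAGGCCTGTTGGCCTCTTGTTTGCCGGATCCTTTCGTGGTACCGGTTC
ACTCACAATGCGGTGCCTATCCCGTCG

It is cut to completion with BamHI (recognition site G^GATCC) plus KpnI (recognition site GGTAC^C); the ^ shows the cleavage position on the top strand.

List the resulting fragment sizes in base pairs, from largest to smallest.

158, 33, 16 bp

The BamHI site (GGATCC) starts at position 158.
BamHI cuts after the first base of each site, so after position 158.
The KpnI site (GGTACC) starts at position 170.
KpnI cuts after base 5 of each site (before the last base), so after position 174.
Combined cut positions: 158, 174.
Linear molecule, 2 cuts → 3 fragments:
  1–158 → 158 bp
  159–174 → 16 bp
  175–207 → 33 bp
Sorted largest to smallest: 158, 33, 16 bp.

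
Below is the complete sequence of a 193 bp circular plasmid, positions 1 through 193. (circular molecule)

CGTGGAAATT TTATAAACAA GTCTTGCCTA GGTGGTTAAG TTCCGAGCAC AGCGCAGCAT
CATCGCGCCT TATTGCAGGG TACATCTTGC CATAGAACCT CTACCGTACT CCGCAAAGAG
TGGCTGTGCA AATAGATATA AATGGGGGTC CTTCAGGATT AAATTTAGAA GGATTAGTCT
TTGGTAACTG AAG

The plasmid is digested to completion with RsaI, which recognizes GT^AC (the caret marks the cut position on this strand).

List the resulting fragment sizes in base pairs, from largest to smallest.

167, 26 bp

RsaI sites (GTAC) start at positions 80, 106.
RsaI cuts after base 2 of each site, so after positions 81, 107.
Circular molecule, 2 cuts → 2 fragments:
  82–107 → 26 bp
  108–193 then 1–81 → 86 + 81 = 167 bp
Sorted largest to smallest: 167, 26 bp.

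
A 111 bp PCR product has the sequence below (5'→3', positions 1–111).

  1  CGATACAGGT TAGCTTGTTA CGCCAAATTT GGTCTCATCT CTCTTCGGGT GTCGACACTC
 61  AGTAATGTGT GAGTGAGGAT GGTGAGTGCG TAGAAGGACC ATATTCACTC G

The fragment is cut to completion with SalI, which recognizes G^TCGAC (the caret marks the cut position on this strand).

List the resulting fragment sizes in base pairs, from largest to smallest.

The SalI site (GTCGAC) starts at position 51.
SalI cuts after the first base of each site, so after position 51.
Linear molecule, 1 cut → 2 fragments:
  1–51 → 51 bp
  52–111 → 60 bp
Sorted largest to smallest: 60, 51 bp.

60, 51 bp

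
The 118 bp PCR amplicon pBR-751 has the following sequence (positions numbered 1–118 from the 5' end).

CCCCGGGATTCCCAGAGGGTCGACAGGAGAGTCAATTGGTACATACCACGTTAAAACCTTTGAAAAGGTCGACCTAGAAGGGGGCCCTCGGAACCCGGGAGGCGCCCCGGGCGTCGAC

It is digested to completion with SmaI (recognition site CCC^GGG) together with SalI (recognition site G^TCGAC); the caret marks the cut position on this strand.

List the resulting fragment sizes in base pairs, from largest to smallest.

49, 28, 15, 12, 5, 5, 4 bp

SmaI sites (CCCGGG) start at positions 2, 94, 106.
SmaI cuts after base 3 of each site, so after positions 4, 96, 108.
SalI sites (GTCGAC) start at positions 19, 68, 113.
SalI cuts after the first base of each site, so after positions 19, 68, 113.
Combined cut positions: 4, 19, 68, 96, 108, 113.
Linear molecule, 6 cuts → 7 fragments:
  1–4 → 4 bp
  5–19 → 15 bp
  20–68 → 49 bp
  69–96 → 28 bp
  97–108 → 12 bp
  109–113 → 5 bp
  114–118 → 5 bp
Sorted largest to smallest: 49, 28, 15, 12, 5, 5, 4 bp.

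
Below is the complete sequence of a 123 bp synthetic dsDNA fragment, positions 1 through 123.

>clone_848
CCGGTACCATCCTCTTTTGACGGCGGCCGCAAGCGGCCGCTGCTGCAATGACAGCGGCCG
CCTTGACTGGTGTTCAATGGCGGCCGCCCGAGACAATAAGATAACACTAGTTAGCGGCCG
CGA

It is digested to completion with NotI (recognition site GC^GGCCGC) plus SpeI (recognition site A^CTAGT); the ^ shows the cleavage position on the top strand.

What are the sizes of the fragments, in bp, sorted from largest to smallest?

NotI sites (GCGGCCGC) start at positions 23, 33, 54, 80, 114.
NotI cuts after base 2 of each site, so after positions 24, 34, 55, 81, 115.
The SpeI site (ACTAGT) starts at position 106.
SpeI cuts after the first base of each site, so after position 106.
Combined cut positions: 24, 34, 55, 81, 106, 115.
Linear molecule, 6 cuts → 7 fragments:
  1–24 → 24 bp
  25–34 → 10 bp
  35–55 → 21 bp
  56–81 → 26 bp
  82–106 → 25 bp
  107–115 → 9 bp
  116–123 → 8 bp
Sorted largest to smallest: 26, 25, 24, 21, 10, 9, 8 bp.

26, 25, 24, 21, 10, 9, 8 bp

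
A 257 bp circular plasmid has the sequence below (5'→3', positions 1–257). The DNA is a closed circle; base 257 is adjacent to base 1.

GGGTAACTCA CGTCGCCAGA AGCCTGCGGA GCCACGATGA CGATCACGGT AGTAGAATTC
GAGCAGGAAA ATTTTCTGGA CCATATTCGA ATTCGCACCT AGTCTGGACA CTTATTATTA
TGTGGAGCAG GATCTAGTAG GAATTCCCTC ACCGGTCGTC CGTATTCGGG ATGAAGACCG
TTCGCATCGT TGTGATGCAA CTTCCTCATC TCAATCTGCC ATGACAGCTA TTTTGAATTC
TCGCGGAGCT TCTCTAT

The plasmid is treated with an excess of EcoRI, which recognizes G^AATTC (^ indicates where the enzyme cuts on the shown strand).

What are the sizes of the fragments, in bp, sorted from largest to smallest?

EcoRI sites (GAATTC) start at positions 55, 89, 141, 235.
EcoRI cuts after the first base of each site, so after positions 55, 89, 141, 235.
Circular molecule, 4 cuts → 4 fragments:
  56–89 → 34 bp
  90–141 → 52 bp
  142–235 → 94 bp
  236–257 then 1–55 → 22 + 55 = 77 bp
Sorted largest to smallest: 94, 77, 52, 34 bp.

94, 77, 52, 34 bp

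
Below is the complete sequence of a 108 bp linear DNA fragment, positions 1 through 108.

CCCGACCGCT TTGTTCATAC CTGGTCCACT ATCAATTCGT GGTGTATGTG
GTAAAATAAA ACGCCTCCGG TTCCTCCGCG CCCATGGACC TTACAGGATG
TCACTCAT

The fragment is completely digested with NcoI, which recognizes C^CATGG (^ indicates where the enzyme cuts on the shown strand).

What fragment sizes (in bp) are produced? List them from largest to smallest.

82, 26 bp

The NcoI site (CCATGG) starts at position 82.
NcoI cuts after the first base of each site, so after position 82.
Linear molecule, 1 cut → 2 fragments:
  1–82 → 82 bp
  83–108 → 26 bp
Sorted largest to smallest: 82, 26 bp.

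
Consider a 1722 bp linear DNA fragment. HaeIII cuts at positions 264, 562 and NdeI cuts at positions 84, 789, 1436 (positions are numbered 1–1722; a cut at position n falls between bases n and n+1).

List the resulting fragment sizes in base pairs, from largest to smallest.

Combined cut positions (sorted): 84, 264, 562, 789, 1436.
Linear molecule, 5 cuts → 6 fragments:
  84 − 0 = 84 bp
  264 − 84 = 180 bp
  562 − 264 = 298 bp
  789 − 562 = 227 bp
  1436 − 789 = 647 bp
  1722 − 1436 = 286 bp
Sorted largest to smallest: 647, 298, 286, 227, 180, 84 bp.

647, 298, 286, 227, 180, 84 bp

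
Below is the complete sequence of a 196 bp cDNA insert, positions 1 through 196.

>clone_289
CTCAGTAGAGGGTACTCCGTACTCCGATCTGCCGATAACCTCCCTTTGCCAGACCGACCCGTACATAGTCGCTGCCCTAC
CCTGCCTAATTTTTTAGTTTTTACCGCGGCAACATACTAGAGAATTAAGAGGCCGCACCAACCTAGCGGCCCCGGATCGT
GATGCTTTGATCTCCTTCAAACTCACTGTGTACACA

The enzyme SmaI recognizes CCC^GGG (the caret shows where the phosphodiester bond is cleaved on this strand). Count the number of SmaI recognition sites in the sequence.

0

No occurrence of CCCGGG is present in the sequence.
SmaI does not cut: 0 sites.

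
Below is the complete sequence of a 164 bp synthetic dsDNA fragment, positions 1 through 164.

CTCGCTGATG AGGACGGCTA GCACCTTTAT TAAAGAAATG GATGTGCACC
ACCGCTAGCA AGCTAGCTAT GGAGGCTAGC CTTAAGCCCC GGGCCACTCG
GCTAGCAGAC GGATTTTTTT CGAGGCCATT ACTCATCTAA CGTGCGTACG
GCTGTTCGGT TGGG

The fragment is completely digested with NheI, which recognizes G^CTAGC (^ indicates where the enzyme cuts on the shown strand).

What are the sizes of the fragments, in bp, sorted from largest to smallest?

NheI sites (GCTAGC) start at positions 17, 54, 62, 75, 101.
NheI cuts after the first base of each site, so after positions 17, 54, 62, 75, 101.
Linear molecule, 5 cuts → 6 fragments:
  1–17 → 17 bp
  18–54 → 37 bp
  55–62 → 8 bp
  63–75 → 13 bp
  76–101 → 26 bp
  102–164 → 63 bp
Sorted largest to smallest: 63, 37, 26, 17, 13, 8 bp.

63, 37, 26, 17, 13, 8 bp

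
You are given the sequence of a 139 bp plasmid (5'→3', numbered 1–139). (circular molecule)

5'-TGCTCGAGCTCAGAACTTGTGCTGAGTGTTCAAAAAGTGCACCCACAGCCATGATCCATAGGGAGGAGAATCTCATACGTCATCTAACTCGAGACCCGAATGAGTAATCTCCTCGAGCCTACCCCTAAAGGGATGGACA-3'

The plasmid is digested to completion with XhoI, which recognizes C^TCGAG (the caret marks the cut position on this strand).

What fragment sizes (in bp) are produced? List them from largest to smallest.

85, 30, 24 bp

XhoI sites (CTCGAG) start at positions 3, 88, 112.
XhoI cuts after the first base of each site, so after positions 3, 88, 112.
Circular molecule, 3 cuts → 3 fragments:
  4–88 → 85 bp
  89–112 → 24 bp
  113–139 then 1–3 → 27 + 3 = 30 bp
Sorted largest to smallest: 85, 30, 24 bp.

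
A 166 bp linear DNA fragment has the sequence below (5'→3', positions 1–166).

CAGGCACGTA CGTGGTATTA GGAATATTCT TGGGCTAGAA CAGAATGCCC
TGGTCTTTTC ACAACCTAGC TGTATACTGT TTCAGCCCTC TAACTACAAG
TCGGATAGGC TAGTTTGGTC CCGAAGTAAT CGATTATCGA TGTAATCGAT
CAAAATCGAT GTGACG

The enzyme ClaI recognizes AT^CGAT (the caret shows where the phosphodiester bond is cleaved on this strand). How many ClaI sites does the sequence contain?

4

ATCGAT occurs starting at positions 129, 136, 145, 155.
ClaI cuts at 4 sites.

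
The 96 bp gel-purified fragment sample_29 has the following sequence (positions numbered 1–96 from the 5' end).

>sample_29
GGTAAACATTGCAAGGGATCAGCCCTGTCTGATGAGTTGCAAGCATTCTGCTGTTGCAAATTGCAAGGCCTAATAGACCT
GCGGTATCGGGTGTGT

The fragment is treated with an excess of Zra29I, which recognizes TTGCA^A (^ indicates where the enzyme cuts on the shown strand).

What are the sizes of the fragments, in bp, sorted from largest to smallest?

31, 28, 17, 13, 7 bp

Zra29I sites (TTGCAA) start at positions 9, 37, 54, 61.
Zra29I cuts after base 5 of each site (before the last base), so after positions 13, 41, 58, 65.
Linear molecule, 4 cuts → 5 fragments:
  1–13 → 13 bp
  14–41 → 28 bp
  42–58 → 17 bp
  59–65 → 7 bp
  66–96 → 31 bp
Sorted largest to smallest: 31, 28, 17, 13, 7 bp.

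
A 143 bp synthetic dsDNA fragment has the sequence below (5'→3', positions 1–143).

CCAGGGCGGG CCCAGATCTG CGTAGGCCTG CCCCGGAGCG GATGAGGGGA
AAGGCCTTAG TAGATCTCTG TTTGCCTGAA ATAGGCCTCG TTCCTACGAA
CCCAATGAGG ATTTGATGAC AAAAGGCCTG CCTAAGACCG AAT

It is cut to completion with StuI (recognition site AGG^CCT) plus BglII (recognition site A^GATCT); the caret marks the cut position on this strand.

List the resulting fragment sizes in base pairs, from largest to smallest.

StuI sites (AGGCCT) start at positions 24, 52, 83, 124.
StuI cuts after base 3 of each site, so after positions 26, 54, 85, 126.
BglII sites (AGATCT) start at positions 14, 62.
BglII cuts after the first base of each site, so after positions 14, 62.
Combined cut positions: 14, 26, 54, 62, 85, 126.
Linear molecule, 6 cuts → 7 fragments:
  1–14 → 14 bp
  15–26 → 12 bp
  27–54 → 28 bp
  55–62 → 8 bp
  63–85 → 23 bp
  86–126 → 41 bp
  127–143 → 17 bp
Sorted largest to smallest: 41, 28, 23, 17, 14, 12, 8 bp.

41, 28, 23, 17, 14, 12, 8 bp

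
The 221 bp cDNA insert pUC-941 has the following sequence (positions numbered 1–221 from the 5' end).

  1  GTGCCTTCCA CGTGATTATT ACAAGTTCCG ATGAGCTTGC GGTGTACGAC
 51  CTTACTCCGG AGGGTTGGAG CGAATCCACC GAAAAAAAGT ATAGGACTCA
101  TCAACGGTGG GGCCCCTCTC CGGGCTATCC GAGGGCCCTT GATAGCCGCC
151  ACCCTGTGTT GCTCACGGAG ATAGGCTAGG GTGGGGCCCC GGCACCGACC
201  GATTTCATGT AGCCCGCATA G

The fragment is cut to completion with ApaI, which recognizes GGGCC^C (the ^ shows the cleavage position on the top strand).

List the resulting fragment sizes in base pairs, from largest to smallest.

ApaI sites (GGGCCC) start at positions 110, 133, 184.
ApaI cuts after base 5 of each site (before the last base), so after positions 114, 137, 188.
Linear molecule, 3 cuts → 4 fragments:
  1–114 → 114 bp
  115–137 → 23 bp
  138–188 → 51 bp
  189–221 → 33 bp
Sorted largest to smallest: 114, 51, 33, 23 bp.

114, 51, 33, 23 bp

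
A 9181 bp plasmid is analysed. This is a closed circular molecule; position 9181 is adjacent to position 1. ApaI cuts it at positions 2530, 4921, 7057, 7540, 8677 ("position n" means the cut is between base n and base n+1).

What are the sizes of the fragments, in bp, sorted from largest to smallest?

Circular molecule, 5 cuts → 5 fragments:
  4921 − 2530 = 2391 bp
  7057 − 4921 = 2136 bp
  7540 − 7057 = 483 bp
  8677 − 7540 = 1137 bp
  wrap: 9181 − 8677 + 2530 = 3034 bp
Sorted largest to smallest: 3034, 2391, 2136, 1137, 483 bp.

3034, 2391, 2136, 1137, 483 bp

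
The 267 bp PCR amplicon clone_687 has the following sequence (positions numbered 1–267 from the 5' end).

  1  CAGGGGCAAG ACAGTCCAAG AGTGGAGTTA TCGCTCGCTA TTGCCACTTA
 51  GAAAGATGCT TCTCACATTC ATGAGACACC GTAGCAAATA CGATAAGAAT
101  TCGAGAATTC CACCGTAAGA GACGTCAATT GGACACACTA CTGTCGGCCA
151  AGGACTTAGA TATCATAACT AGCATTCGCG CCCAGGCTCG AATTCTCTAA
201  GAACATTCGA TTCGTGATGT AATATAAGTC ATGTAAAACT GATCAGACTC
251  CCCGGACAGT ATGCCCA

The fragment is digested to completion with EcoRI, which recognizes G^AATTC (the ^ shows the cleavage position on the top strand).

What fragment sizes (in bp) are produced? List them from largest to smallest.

EcoRI sites (GAATTC) start at positions 97, 105, 190.
EcoRI cuts after the first base of each site, so after positions 97, 105, 190.
Linear molecule, 3 cuts → 4 fragments:
  1–97 → 97 bp
  98–105 → 8 bp
  106–190 → 85 bp
  191–267 → 77 bp
Sorted largest to smallest: 97, 85, 77, 8 bp.

97, 85, 77, 8 bp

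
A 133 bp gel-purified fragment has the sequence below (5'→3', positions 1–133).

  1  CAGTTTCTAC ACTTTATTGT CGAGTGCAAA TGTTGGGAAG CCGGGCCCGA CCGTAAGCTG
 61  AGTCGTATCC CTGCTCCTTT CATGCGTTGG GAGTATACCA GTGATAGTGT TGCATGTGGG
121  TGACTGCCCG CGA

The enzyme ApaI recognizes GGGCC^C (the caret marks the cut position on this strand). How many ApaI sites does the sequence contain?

GGGCCC occurs starting at position 43.
ApaI cuts at 1 site.

1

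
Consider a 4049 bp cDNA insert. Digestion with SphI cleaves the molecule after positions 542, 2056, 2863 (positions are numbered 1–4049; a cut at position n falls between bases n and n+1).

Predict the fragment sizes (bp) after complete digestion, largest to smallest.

Linear molecule, 3 cuts → 4 fragments:
  542 − 0 = 542 bp
  2056 − 542 = 1514 bp
  2863 − 2056 = 807 bp
  4049 − 2863 = 1186 bp
Sorted largest to smallest: 1514, 1186, 807, 542 bp.

1514, 1186, 807, 542 bp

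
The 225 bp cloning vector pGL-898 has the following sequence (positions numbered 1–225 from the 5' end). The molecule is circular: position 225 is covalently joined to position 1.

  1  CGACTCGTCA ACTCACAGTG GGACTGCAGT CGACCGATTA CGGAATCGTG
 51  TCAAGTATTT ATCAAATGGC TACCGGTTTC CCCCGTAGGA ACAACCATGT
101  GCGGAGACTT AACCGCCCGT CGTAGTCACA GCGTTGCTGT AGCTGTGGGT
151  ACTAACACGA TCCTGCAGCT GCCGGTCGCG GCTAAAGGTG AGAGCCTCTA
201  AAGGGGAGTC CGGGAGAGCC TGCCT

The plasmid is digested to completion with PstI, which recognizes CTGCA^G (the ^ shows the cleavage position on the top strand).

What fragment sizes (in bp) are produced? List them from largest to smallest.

139, 86 bp

PstI sites (CTGCAG) start at positions 24, 163.
PstI cuts after base 5 of each site (before the last base), so after positions 28, 167.
Circular molecule, 2 cuts → 2 fragments:
  29–167 → 139 bp
  168–225 then 1–28 → 58 + 28 = 86 bp
Sorted largest to smallest: 139, 86 bp.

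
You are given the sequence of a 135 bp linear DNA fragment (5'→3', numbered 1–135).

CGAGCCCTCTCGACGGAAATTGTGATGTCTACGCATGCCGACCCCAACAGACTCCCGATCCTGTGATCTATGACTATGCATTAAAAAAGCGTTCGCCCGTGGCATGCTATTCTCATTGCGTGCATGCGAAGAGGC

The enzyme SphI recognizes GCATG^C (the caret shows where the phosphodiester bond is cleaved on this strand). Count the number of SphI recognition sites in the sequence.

GCATGC occurs starting at positions 33, 102, 122.
SphI cuts at 3 sites.

3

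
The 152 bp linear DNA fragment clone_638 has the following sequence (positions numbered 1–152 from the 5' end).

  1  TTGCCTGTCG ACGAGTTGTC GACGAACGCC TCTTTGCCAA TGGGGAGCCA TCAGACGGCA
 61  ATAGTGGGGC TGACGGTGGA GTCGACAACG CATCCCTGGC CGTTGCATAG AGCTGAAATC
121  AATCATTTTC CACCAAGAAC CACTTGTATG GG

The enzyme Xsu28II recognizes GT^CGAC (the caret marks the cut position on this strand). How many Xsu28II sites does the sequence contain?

GTCGAC occurs starting at positions 7, 18, 81.
Xsu28II cuts at 3 sites.

3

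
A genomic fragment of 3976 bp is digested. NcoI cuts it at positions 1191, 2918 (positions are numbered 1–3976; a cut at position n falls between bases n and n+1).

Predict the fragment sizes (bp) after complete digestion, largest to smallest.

Linear molecule, 2 cuts → 3 fragments:
  1191 − 0 = 1191 bp
  2918 − 1191 = 1727 bp
  3976 − 2918 = 1058 bp
Sorted largest to smallest: 1727, 1191, 1058 bp.

1727, 1191, 1058 bp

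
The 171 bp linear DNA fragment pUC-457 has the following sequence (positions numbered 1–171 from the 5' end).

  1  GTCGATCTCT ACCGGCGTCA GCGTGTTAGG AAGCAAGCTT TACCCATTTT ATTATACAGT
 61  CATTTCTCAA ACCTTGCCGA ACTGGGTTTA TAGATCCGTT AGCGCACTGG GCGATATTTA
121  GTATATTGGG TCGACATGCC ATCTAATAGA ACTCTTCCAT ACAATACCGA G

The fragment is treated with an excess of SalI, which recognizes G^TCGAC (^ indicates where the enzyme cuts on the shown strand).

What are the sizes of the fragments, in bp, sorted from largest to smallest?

130, 41 bp

The SalI site (GTCGAC) starts at position 130.
SalI cuts after the first base of each site, so after position 130.
Linear molecule, 1 cut → 2 fragments:
  1–130 → 130 bp
  131–171 → 41 bp
Sorted largest to smallest: 130, 41 bp.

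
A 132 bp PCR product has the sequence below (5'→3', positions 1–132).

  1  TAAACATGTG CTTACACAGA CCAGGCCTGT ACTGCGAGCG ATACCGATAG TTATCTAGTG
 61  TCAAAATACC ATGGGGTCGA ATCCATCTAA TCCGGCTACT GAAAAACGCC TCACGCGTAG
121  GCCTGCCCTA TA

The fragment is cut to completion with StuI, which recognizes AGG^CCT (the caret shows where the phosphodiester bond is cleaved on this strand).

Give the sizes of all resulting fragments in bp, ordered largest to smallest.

96, 25, 11 bp

StuI sites (AGGCCT) start at positions 23, 119.
StuI cuts after base 3 of each site, so after positions 25, 121.
Linear molecule, 2 cuts → 3 fragments:
  1–25 → 25 bp
  26–121 → 96 bp
  122–132 → 11 bp
Sorted largest to smallest: 96, 25, 11 bp.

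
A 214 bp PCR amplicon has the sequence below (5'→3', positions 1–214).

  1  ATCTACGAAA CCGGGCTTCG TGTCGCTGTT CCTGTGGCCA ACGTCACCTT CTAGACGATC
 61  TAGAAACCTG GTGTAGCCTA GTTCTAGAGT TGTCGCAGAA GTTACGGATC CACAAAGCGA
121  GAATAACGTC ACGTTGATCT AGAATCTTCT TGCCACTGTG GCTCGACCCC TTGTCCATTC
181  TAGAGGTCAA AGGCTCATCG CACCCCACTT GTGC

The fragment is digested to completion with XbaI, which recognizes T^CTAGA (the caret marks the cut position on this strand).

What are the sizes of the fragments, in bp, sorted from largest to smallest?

55, 50, 41, 35, 24, 9 bp

XbaI sites (TCTAGA) start at positions 50, 59, 83, 138, 179.
XbaI cuts after the first base of each site, so after positions 50, 59, 83, 138, 179.
Linear molecule, 5 cuts → 6 fragments:
  1–50 → 50 bp
  51–59 → 9 bp
  60–83 → 24 bp
  84–138 → 55 bp
  139–179 → 41 bp
  180–214 → 35 bp
Sorted largest to smallest: 55, 50, 41, 35, 24, 9 bp.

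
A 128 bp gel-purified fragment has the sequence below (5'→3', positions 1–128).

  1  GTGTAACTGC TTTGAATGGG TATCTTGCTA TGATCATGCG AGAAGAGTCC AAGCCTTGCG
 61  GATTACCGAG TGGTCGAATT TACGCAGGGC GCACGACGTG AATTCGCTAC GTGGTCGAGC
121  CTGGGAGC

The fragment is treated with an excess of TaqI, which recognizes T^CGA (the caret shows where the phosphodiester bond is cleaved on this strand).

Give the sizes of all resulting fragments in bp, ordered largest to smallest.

74, 41, 13 bp

TaqI sites (TCGA) start at positions 74, 115.
TaqI cuts after the first base of each site, so after positions 74, 115.
Linear molecule, 2 cuts → 3 fragments:
  1–74 → 74 bp
  75–115 → 41 bp
  116–128 → 13 bp
Sorted largest to smallest: 74, 41, 13 bp.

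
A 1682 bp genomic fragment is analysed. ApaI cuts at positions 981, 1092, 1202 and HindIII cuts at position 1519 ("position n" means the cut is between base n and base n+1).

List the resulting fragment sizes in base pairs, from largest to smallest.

Combined cut positions (sorted): 981, 1092, 1202, 1519.
Linear molecule, 4 cuts → 5 fragments:
  981 − 0 = 981 bp
  1092 − 981 = 111 bp
  1202 − 1092 = 110 bp
  1519 − 1202 = 317 bp
  1682 − 1519 = 163 bp
Sorted largest to smallest: 981, 317, 163, 111, 110 bp.

981, 317, 163, 111, 110 bp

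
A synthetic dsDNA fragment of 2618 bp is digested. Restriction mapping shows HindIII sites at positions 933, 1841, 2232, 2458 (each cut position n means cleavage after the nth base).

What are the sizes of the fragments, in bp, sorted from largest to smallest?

933, 908, 391, 226, 160 bp

Linear molecule, 4 cuts → 5 fragments:
  933 − 0 = 933 bp
  1841 − 933 = 908 bp
  2232 − 1841 = 391 bp
  2458 − 2232 = 226 bp
  2618 − 2458 = 160 bp
Sorted largest to smallest: 933, 908, 391, 226, 160 bp.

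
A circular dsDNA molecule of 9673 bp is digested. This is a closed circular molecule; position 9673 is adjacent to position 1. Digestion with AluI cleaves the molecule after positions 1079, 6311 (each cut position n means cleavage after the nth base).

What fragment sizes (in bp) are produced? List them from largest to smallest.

5232, 4441 bp

Circular molecule, 2 cuts → 2 fragments:
  6311 − 1079 = 5232 bp
  wrap: 9673 − 6311 + 1079 = 4441 bp
Sorted largest to smallest: 5232, 4441 bp.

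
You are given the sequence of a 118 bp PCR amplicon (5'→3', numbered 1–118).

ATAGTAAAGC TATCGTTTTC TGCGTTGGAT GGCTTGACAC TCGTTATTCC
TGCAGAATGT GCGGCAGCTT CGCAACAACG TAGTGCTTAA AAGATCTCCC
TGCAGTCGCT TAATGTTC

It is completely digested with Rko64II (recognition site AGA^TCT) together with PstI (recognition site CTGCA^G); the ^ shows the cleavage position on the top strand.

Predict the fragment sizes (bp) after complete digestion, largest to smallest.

The Rko64II site (AGATCT) starts at position 92.
Rko64II cuts after base 3 of each site, so after position 94.
PstI sites (CTGCAG) start at positions 50, 100.
PstI cuts after base 5 of each site (before the last base), so after positions 54, 104.
Combined cut positions: 54, 94, 104.
Linear molecule, 3 cuts → 4 fragments:
  1–54 → 54 bp
  55–94 → 40 bp
  95–104 → 10 bp
  105–118 → 14 bp
Sorted largest to smallest: 54, 40, 14, 10 bp.

54, 40, 14, 10 bp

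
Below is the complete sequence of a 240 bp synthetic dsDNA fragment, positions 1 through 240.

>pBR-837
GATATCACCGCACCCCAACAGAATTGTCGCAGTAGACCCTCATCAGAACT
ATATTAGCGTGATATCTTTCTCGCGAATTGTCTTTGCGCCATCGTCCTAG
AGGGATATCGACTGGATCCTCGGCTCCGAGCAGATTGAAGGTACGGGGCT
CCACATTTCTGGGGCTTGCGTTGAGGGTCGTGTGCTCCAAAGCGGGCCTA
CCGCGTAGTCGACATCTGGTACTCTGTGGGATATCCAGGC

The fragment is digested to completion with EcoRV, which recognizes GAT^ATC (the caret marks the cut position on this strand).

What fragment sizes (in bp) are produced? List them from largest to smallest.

EcoRV sites (GATATC) start at positions 1, 61, 104, 230.
EcoRV cuts after base 3 of each site, so after positions 3, 63, 106, 232.
Linear molecule, 4 cuts → 5 fragments:
  1–3 → 3 bp
  4–63 → 60 bp
  64–106 → 43 bp
  107–232 → 126 bp
  233–240 → 8 bp
Sorted largest to smallest: 126, 60, 43, 8, 3 bp.

126, 60, 43, 8, 3 bp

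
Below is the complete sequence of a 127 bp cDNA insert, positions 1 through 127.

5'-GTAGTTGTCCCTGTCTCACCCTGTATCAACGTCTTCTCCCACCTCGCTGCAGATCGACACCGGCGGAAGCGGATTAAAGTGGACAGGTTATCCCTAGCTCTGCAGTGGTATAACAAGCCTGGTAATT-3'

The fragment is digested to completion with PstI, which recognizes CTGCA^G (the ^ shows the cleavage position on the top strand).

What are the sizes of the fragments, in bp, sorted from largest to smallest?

PstI sites (CTGCAG) start at positions 47, 100.
PstI cuts after base 5 of each site (before the last base), so after positions 51, 104.
Linear molecule, 2 cuts → 3 fragments:
  1–51 → 51 bp
  52–104 → 53 bp
  105–127 → 23 bp
Sorted largest to smallest: 53, 51, 23 bp.

53, 51, 23 bp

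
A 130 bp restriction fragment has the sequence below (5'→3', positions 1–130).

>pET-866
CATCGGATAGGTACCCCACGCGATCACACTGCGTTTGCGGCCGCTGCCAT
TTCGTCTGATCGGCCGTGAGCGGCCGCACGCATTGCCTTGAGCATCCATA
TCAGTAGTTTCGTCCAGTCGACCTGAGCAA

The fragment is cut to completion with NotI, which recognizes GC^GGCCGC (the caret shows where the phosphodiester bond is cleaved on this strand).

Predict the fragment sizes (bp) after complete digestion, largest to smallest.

NotI sites (GCGGCCGC) start at positions 37, 70.
NotI cuts after base 2 of each site, so after positions 38, 71.
Linear molecule, 2 cuts → 3 fragments:
  1–38 → 38 bp
  39–71 → 33 bp
  72–130 → 59 bp
Sorted largest to smallest: 59, 38, 33 bp.

59, 38, 33 bp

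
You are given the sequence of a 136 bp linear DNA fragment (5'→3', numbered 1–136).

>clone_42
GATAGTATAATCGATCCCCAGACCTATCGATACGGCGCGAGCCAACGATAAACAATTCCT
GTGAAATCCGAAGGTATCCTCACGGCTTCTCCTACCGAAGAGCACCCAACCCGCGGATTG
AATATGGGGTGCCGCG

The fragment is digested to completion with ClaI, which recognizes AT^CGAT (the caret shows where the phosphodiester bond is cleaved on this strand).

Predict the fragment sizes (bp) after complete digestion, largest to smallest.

109, 16, 11 bp

ClaI sites (ATCGAT) start at positions 10, 26.
ClaI cuts after base 2 of each site, so after positions 11, 27.
Linear molecule, 2 cuts → 3 fragments:
  1–11 → 11 bp
  12–27 → 16 bp
  28–136 → 109 bp
Sorted largest to smallest: 109, 16, 11 bp.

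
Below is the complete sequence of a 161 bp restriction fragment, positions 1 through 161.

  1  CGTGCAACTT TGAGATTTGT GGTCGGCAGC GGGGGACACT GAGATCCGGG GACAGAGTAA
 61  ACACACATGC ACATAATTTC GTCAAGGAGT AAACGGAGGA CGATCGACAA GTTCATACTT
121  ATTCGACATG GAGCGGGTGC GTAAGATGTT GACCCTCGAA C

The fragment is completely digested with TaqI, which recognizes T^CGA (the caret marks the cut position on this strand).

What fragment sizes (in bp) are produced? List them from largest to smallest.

104, 33, 19, 5 bp

TaqI sites (TCGA) start at positions 104, 123, 156.
TaqI cuts after the first base of each site, so after positions 104, 123, 156.
Linear molecule, 3 cuts → 4 fragments:
  1–104 → 104 bp
  105–123 → 19 bp
  124–156 → 33 bp
  157–161 → 5 bp
Sorted largest to smallest: 104, 33, 19, 5 bp.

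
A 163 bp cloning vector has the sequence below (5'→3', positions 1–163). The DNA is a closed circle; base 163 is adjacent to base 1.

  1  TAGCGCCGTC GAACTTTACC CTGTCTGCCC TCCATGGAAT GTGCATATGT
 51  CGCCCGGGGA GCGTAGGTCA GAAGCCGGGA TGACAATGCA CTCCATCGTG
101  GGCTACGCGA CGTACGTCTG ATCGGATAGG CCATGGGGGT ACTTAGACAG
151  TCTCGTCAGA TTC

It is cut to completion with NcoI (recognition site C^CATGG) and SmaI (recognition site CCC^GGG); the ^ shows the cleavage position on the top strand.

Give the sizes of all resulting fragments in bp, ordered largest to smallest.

NcoI sites (CCATGG) start at positions 32, 131.
NcoI cuts after the first base of each site, so after positions 32, 131.
The SmaI site (CCCGGG) starts at position 53.
SmaI cuts after base 3 of each site, so after position 55.
Combined cut positions: 32, 55, 131.
Circular molecule, 3 cuts → 3 fragments:
  33–55 → 23 bp
  56–131 → 76 bp
  132–163 then 1–32 → 32 + 32 = 64 bp
Sorted largest to smallest: 76, 64, 23 bp.

76, 64, 23 bp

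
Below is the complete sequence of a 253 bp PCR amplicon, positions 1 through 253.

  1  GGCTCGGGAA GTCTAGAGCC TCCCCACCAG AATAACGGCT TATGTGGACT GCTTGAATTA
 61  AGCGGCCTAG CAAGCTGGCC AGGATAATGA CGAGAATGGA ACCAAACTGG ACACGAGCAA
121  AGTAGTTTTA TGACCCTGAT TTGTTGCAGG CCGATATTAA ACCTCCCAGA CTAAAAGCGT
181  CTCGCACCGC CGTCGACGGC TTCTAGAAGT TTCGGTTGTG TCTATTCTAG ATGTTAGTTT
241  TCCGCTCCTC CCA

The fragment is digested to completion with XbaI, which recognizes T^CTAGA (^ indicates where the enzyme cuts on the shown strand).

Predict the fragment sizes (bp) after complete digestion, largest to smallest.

190, 27, 24, 12 bp

XbaI sites (TCTAGA) start at positions 12, 202, 226.
XbaI cuts after the first base of each site, so after positions 12, 202, 226.
Linear molecule, 3 cuts → 4 fragments:
  1–12 → 12 bp
  13–202 → 190 bp
  203–226 → 24 bp
  227–253 → 27 bp
Sorted largest to smallest: 190, 27, 24, 12 bp.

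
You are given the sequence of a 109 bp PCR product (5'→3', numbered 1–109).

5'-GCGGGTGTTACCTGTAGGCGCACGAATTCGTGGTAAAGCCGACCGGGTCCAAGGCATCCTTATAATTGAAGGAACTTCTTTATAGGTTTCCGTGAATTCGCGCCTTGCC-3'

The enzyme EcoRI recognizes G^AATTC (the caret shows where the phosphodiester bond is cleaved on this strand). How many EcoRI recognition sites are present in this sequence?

2

GAATTC occurs starting at positions 24, 94.
EcoRI cuts at 2 sites.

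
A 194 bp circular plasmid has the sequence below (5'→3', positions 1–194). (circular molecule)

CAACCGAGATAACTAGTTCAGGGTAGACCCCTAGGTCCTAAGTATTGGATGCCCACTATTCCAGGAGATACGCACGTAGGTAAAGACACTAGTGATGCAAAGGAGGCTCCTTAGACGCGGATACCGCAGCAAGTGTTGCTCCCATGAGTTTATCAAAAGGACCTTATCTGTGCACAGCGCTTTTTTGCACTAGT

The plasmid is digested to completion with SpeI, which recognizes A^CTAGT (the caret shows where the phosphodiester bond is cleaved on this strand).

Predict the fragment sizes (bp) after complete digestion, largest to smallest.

SpeI sites (ACTAGT) start at positions 12, 88, 189.
SpeI cuts after the first base of each site, so after positions 12, 88, 189.
Circular molecule, 3 cuts → 3 fragments:
  13–88 → 76 bp
  89–189 → 101 bp
  190–194 then 1–12 → 5 + 12 = 17 bp
Sorted largest to smallest: 101, 76, 17 bp.

101, 76, 17 bp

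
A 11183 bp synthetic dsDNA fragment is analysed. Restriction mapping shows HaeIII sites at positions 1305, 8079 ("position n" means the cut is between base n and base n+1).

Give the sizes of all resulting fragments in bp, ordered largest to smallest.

Linear molecule, 2 cuts → 3 fragments:
  1305 − 0 = 1305 bp
  8079 − 1305 = 6774 bp
  11183 − 8079 = 3104 bp
Sorted largest to smallest: 6774, 3104, 1305 bp.

6774, 3104, 1305 bp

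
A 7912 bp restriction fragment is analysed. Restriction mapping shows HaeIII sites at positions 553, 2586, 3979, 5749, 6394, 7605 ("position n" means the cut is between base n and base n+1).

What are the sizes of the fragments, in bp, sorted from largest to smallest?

Linear molecule, 6 cuts → 7 fragments:
  553 − 0 = 553 bp
  2586 − 553 = 2033 bp
  3979 − 2586 = 1393 bp
  5749 − 3979 = 1770 bp
  6394 − 5749 = 645 bp
  7605 − 6394 = 1211 bp
  7912 − 7605 = 307 bp
Sorted largest to smallest: 2033, 1770, 1393, 1211, 645, 553, 307 bp.

2033, 1770, 1393, 1211, 645, 553, 307 bp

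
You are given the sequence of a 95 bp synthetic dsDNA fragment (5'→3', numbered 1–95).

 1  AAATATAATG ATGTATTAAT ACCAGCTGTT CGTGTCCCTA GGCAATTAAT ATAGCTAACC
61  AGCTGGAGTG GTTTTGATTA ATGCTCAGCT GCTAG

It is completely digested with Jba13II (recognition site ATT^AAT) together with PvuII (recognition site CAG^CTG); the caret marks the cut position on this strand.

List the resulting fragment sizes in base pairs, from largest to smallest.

22, 17, 17, 15, 9, 8, 7 bp

Jba13II sites (ATTAAT) start at positions 15, 45, 77.
Jba13II cuts after base 3 of each site, so after positions 17, 47, 79.
PvuII sites (CAGCTG) start at positions 23, 60, 86.
PvuII cuts after base 3 of each site, so after positions 25, 62, 88.
Combined cut positions: 17, 25, 47, 62, 79, 88.
Linear molecule, 6 cuts → 7 fragments:
  1–17 → 17 bp
  18–25 → 8 bp
  26–47 → 22 bp
  48–62 → 15 bp
  63–79 → 17 bp
  80–88 → 9 bp
  89–95 → 7 bp
Sorted largest to smallest: 22, 17, 17, 15, 9, 8, 7 bp.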